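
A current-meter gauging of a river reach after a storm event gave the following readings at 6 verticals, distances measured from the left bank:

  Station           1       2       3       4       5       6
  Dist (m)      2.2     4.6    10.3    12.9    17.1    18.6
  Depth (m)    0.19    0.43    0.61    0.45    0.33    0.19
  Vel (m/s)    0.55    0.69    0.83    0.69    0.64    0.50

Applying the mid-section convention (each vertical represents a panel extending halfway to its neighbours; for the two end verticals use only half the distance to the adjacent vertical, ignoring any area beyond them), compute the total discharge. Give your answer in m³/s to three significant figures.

w_1 = (4.6 − 2.2)/2 = 1.2 m; q_1 = 0.55 × 0.19 × 1.2 = 0.1254 m³/s
w_2 = (10.3 − 2.2)/2 = 4.05 m; q_2 = 0.69 × 0.43 × 4.05 = 1.202 m³/s
w_3 = (12.9 − 4.6)/2 = 4.15 m; q_3 = 0.83 × 0.61 × 4.15 = 2.101 m³/s
w_4 = (17.1 − 10.3)/2 = 3.4 m; q_4 = 0.69 × 0.45 × 3.4 = 1.056 m³/s
w_5 = (18.6 − 12.9)/2 = 2.85 m; q_5 = 0.64 × 0.33 × 2.85 = 0.6019 m³/s
w_6 = (18.6 − 17.1)/2 = 0.75 m; q_6 = 0.50 × 0.19 × 0.75 = 0.07125 m³/s
Q = Σ qᵢ = 5.157 m³/s

5.16 m³/s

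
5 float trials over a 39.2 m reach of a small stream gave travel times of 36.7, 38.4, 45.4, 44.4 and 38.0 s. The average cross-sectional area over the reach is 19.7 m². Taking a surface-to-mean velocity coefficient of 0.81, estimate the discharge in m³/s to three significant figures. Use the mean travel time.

t̄ = (36.7 + 38.4 + 45.4 + 44.4 + 38.0) / 5 = 40.58 s
v_surface = L / t̄ = 39.2 / 40.58 = 0.9660 m/s
v_mean = 0.81 × 0.9660 = 0.7825 m/s
Q = A × v_mean = 19.7 × 0.7825 = 15.41 m³/s

15.4 m³/s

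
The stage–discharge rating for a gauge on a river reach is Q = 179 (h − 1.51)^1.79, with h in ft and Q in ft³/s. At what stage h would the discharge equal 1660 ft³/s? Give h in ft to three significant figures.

h − h₀ = (Q/C)^(1/b) = (1660/179)^(1/1.79) = 3.470 ft
h = 1.51 + 3.470 = 4.980 ft

4.98 ft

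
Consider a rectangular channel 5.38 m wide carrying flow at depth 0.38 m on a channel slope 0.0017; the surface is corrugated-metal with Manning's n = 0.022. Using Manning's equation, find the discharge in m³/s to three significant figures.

A = b·y = 5.38 × 0.38 = 2.044 m²
P = b + 2y = 5.38 + 2×0.38 = 6.140 m
R = A/P = 2.044/6.140 = 0.3330 m
Q = (1/n)·A·R^(2/3)·S^(1/2) = (1/0.022) × 2.044 × 0.3330^(2/3) × 0.0017^(1/2) = 1.841 m³/s

1.84 m³/s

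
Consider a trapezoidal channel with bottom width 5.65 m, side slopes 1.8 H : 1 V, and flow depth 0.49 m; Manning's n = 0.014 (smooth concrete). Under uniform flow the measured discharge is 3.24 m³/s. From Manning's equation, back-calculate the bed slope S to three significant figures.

A = (b + z·y)·y = (5.65 + 1.8×0.49)×0.49 = 3.201 m²
P = b + 2y√(1+z²) = 5.65 + 2×0.49×√(1+1.8²) = 7.668 m
R = A/P = 3.201/7.668 = 0.4174 m
S = (Q·n / (1·A·R^(2/3)))² = (3.24×0.014 / (1×3.201×0.5585))² = 0.0006438

0.000644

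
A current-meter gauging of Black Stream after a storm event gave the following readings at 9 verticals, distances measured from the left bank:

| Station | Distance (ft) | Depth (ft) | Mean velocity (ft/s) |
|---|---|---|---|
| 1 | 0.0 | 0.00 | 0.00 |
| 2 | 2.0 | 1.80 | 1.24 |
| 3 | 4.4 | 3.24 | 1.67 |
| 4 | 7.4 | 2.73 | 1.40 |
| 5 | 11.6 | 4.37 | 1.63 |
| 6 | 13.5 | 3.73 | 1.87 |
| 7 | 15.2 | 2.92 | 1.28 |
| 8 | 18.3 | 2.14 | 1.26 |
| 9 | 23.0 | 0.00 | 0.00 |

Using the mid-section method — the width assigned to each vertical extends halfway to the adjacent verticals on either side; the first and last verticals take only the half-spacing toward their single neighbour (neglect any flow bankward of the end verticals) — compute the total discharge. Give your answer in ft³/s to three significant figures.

w_2 = (4.4 − 0.0)/2 = 2.2 ft; q_2 = 1.24 × 1.80 × 2.2 = 4.910 ft³/s
w_3 = (7.4 − 2.0)/2 = 2.7 ft; q_3 = 1.67 × 3.24 × 2.7 = 14.61 ft³/s
w_4 = (11.6 − 4.4)/2 = 3.6 ft; q_4 = 1.40 × 2.73 × 3.6 = 13.76 ft³/s
w_5 = (13.5 − 7.4)/2 = 3.05 ft; q_5 = 1.63 × 4.37 × 3.05 = 21.73 ft³/s
w_6 = (15.2 − 11.6)/2 = 1.8 ft; q_6 = 1.87 × 3.73 × 1.8 = 12.56 ft³/s
w_7 = (18.3 − 13.5)/2 = 2.4 ft; q_7 = 1.28 × 2.92 × 2.4 = 8.970 ft³/s
w_8 = (23.0 − 15.2)/2 = 3.9 ft; q_8 = 1.26 × 2.14 × 3.9 = 10.52 ft³/s
Stations 1, 9 contribute zero (depth or velocity is 0).
Q = Σ qᵢ = 87.05 ft³/s

87.0 ft³/s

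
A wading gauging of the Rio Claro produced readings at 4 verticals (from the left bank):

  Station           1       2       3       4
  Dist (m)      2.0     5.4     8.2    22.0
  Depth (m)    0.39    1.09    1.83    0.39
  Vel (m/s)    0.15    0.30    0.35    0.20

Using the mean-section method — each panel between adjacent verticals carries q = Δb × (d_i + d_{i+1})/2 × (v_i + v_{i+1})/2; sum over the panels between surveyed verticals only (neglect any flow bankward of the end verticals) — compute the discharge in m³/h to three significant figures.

22000 m³/h

Panel 1-2: Δb = 3.4 m, d̄ = (0.39+1.09)/2 = 0.74, v̄ = (0.15+0.30)/2 = 0.225 → q = 3.4×0.74×0.225 = 0.5661 m³/s
Panel 2-3: Δb = 2.8 m, d̄ = (1.09+1.83)/2 = 1.46, v̄ = (0.30+0.35)/2 = 0.325 → q = 2.8×1.46×0.325 = 1.329 m³/s
Panel 3-4: Δb = 13.8 m, d̄ = (1.83+0.39)/2 = 1.11, v̄ = (0.35+0.20)/2 = 0.275 → q = 13.8×1.11×0.275 = 4.212 m³/s
Q = Σ q = 6.107 m³/s
= 6.107 × 3600 = 21990 m³/h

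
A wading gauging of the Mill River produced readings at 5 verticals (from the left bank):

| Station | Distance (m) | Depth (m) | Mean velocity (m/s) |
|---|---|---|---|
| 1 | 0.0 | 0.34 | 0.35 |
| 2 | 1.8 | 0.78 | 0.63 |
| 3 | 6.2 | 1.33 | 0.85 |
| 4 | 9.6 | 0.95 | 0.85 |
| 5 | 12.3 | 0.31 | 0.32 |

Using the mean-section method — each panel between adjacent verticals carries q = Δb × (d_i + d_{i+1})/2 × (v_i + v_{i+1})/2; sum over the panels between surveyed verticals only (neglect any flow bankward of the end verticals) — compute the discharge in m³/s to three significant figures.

Panel 1-2: Δb = 1.8 m, d̄ = (0.34+0.78)/2 = 0.56, v̄ = (0.35+0.63)/2 = 0.49 → q = 1.8×0.56×0.49 = 0.4939 m³/s
Panel 2-3: Δb = 4.4 m, d̄ = (0.78+1.33)/2 = 1.055, v̄ = (0.63+0.85)/2 = 0.74 → q = 4.4×1.055×0.74 = 3.435 m³/s
Panel 3-4: Δb = 3.4 m, d̄ = (1.33+0.95)/2 = 1.14, v̄ = (0.85+0.85)/2 = 0.85 → q = 3.4×1.14×0.85 = 3.295 m³/s
Panel 4-5: Δb = 2.7 m, d̄ = (0.95+0.31)/2 = 0.63, v̄ = (0.85+0.32)/2 = 0.585 → q = 2.7×0.63×0.585 = 0.9951 m³/s
Q = Σ q = 8.219 m³/s

8.22 m³/s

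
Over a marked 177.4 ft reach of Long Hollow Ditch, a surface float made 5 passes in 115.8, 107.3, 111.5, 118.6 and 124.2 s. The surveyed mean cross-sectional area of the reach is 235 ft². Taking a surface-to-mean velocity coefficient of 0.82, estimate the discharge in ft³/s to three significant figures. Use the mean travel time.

t̄ = (115.8 + 107.3 + 111.5 + 118.6 + 124.2) / 5 = 115.48 s
v_surface = L / t̄ = 177.4 / 115.48 = 1.536 ft/s
v_mean = 0.82 × 1.536 = 1.260 ft/s
Q = A × v_mean = 235 × 1.260 = 296.0 ft³/s

296 ft³/s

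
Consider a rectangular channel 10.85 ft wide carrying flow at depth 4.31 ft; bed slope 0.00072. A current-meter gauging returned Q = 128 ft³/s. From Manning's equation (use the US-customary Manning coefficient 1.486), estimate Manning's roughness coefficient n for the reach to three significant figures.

A = b·y = 10.85 × 4.31 = 46.76 ft²
P = b + 2y = 10.85 + 2×4.31 = 19.47 ft
R = A/P = 46.76/19.47 = 2.402 ft
n = (1.486/Q)·A·R^(2/3)·S^(1/2) = (1.486/128) × 46.76 × 1.793 × 0.02683 = 0.02613

0.0261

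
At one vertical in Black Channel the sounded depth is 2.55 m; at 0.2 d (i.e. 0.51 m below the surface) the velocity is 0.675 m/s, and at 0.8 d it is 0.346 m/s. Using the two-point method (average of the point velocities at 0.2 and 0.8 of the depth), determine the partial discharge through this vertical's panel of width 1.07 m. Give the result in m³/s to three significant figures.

v̄ = (0.675 + 0.346) / 2 = 0.5105 m/s
q = v̄ × d × w = 0.5105 × 2.55 × 1.07 = 1.393 m³/s

1.39 m³/s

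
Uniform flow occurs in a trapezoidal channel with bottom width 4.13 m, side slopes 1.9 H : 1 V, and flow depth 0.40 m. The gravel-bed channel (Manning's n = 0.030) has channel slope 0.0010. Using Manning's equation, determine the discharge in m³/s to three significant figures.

A = (b + z·y)·y = (4.13 + 1.9×0.40)×0.40 = 1.956 m²
P = b + 2y√(1+z²) = 4.13 + 2×0.40×√(1+1.9²) = 5.848 m
R = A/P = 1.956/5.848 = 0.3345 m
Q = (1/n)·A·R^(2/3)·S^(1/2) = (1/0.030) × 1.956 × 0.3345^(2/3) × 0.0010^(1/2) = 0.9935 m³/s

0.994 m³/s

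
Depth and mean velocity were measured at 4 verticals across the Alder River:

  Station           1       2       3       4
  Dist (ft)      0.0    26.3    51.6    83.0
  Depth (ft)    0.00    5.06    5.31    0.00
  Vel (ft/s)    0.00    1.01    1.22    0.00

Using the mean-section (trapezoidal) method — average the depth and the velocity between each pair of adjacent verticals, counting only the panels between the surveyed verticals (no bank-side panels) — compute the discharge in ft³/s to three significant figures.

Panel 1-2: Δb = 26.3 ft, d̄ = (0.00+5.06)/2 = 2.53, v̄ = (0.00+1.01)/2 = 0.505 → q = 26.3×2.53×0.505 = 33.60 ft³/s
Panel 2-3: Δb = 25.3 ft, d̄ = (5.06+5.31)/2 = 5.185, v̄ = (1.01+1.22)/2 = 1.115 → q = 25.3×5.185×1.115 = 146.3 ft³/s
Panel 3-4: Δb = 31.4 ft, d̄ = (5.31+0.00)/2 = 2.655, v̄ = (1.22+0.00)/2 = 0.61 → q = 31.4×2.655×0.61 = 50.85 ft³/s
Q = Σ q = 230.7 ft³/s

231 ft³/s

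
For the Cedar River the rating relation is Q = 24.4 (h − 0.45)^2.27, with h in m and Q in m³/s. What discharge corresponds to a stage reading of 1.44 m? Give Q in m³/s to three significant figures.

Q = 24.4 × (1.44 − 0.45)^2.27 = 24.4 × 0.99^2.27 = 23.85 m³/s

23.8 m³/s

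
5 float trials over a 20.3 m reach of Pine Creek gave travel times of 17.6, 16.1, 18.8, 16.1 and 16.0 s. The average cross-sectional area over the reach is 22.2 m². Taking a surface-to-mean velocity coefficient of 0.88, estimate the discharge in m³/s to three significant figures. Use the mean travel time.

23.4 m³/s

t̄ = (17.6 + 16.1 + 18.8 + 16.1 + 16.0) / 5 = 16.92 s
v_surface = L / t̄ = 20.3 / 16.92 = 1.200 m/s
v_mean = 0.88 × 1.200 = 1.056 m/s
Q = A × v_mean = 22.2 × 1.056 = 23.44 m³/s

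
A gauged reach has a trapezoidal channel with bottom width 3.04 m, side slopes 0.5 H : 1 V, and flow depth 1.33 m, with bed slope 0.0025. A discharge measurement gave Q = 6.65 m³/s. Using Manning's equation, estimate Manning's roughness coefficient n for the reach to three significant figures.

A = (b + z·y)·y = (3.04 + 0.5×1.33)×1.33 = 4.928 m²
P = b + 2y√(1+z²) = 3.04 + 2×1.33×√(1+0.5²) = 6.014 m
R = A/P = 4.928/6.014 = 0.8194 m
n = (1/Q)·A·R^(2/3)·S^(1/2) = (1/6.65) × 4.928 × 0.8756 × 0.05000 = 0.03244

0.0324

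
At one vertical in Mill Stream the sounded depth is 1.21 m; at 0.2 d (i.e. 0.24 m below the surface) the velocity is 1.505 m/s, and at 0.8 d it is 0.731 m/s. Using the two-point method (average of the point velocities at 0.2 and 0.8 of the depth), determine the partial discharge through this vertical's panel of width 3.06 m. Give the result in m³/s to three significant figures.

v̄ = (1.505 + 0.731) / 2 = 1.118 m/s
q = v̄ × d × w = 1.118 × 1.21 × 3.06 = 4.140 m³/s

4.14 m³/s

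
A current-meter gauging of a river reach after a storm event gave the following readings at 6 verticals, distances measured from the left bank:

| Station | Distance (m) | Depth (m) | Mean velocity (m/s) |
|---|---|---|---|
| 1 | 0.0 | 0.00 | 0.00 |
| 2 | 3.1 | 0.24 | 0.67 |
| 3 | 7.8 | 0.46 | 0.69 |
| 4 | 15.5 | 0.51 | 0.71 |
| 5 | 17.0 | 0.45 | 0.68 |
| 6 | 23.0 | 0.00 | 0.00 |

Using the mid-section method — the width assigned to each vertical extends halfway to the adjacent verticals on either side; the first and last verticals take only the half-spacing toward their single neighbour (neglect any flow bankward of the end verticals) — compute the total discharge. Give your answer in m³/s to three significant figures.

w_2 = (7.8 − 0.0)/2 = 3.9 m; q_2 = 0.67 × 0.24 × 3.9 = 0.6271 m³/s
w_3 = (15.5 − 3.1)/2 = 6.2 m; q_3 = 0.69 × 0.46 × 6.2 = 1.968 m³/s
w_4 = (17.0 − 7.8)/2 = 4.6 m; q_4 = 0.71 × 0.51 × 4.6 = 1.666 m³/s
w_5 = (23.0 − 15.5)/2 = 3.75 m; q_5 = 0.68 × 0.45 × 3.75 = 1.148 m³/s
Stations 1, 6 contribute zero (depth or velocity is 0).
Q = Σ qᵢ = 5.408 m³/s

5.41 m³/s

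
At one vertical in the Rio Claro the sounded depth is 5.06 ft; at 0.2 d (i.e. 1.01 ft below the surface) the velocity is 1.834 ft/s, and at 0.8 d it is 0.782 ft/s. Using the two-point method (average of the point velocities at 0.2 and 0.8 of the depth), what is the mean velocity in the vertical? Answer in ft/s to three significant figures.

v̄ = (1.834 + 0.782) / 2 = 1.308 ft/s

1.31 ft/s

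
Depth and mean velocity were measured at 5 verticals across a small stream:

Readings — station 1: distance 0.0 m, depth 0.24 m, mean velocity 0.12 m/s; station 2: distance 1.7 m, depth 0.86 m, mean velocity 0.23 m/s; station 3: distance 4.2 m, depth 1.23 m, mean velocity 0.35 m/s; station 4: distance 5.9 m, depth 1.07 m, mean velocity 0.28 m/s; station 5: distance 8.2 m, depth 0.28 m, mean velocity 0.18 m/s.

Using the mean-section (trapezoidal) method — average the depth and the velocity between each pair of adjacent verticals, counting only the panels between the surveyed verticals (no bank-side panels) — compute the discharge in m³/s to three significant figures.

1.89 m³/s

Panel 1-2: Δb = 1.7 m, d̄ = (0.24+0.86)/2 = 0.55, v̄ = (0.12+0.23)/2 = 0.175 → q = 1.7×0.55×0.175 = 0.1636 m³/s
Panel 2-3: Δb = 2.5 m, d̄ = (0.86+1.23)/2 = 1.045, v̄ = (0.23+0.35)/2 = 0.29 → q = 2.5×1.045×0.29 = 0.7576 m³/s
Panel 3-4: Δb = 1.7 m, d̄ = (1.23+1.07)/2 = 1.15, v̄ = (0.35+0.28)/2 = 0.315 → q = 1.7×1.15×0.315 = 0.6158 m³/s
Panel 4-5: Δb = 2.3 m, d̄ = (1.07+0.28)/2 = 0.675, v̄ = (0.28+0.18)/2 = 0.23 → q = 2.3×0.675×0.23 = 0.3571 m³/s
Q = Σ q = 1.894 m³/s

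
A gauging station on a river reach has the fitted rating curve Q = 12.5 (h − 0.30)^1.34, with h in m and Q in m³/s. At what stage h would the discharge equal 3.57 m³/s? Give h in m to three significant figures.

0.693 m

h − h₀ = (Q/C)^(1/b) = (3.57/12.5)^(1/1.34) = 0.3925 m
h = 0.30 + 0.3925 = 0.6925 m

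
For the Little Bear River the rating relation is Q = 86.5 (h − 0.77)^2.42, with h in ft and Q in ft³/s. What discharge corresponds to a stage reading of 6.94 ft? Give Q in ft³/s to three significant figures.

7070 ft³/s

Q = 86.5 × (6.94 − 0.77)^2.42 = 86.5 × 6.17^2.42 = 7071 ft³/s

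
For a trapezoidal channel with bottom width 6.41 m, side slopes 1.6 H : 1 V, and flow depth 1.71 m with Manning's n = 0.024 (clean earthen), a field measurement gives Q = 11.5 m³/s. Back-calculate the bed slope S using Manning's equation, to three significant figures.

0.000240

A = (b + z·y)·y = (6.41 + 1.6×1.71)×1.71 = 15.64 m²
P = b + 2y√(1+z²) = 6.41 + 2×1.71×√(1+1.6²) = 12.86 m
R = A/P = 15.64/12.86 = 1.216 m
S = (Q·n / (1·A·R^(2/3)))² = (11.5×0.024 / (1×15.64×1.139))² = 0.0002400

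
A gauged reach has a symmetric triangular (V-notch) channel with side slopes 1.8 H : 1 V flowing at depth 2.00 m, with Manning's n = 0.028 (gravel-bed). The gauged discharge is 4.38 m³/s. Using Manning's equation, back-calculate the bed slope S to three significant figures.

0.000347

A = z·y² = 1.8×2.00² = 7.200 m²
P = 2y√(1+z²) = 2×2.00×√(1+1.8²) = 8.237 m
R = A/P = 7.200/8.237 = 0.8742 m
S = (Q·n / (1·A·R^(2/3)))² = (4.38×0.028 / (1×7.200×0.9142))² = 0.0003471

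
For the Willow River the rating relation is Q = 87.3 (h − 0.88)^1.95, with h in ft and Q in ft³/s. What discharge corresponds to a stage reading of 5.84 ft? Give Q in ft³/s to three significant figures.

1980 ft³/s

Q = 87.3 × (5.84 − 0.88)^1.95 = 87.3 × 4.96^1.95 = 1982 ft³/s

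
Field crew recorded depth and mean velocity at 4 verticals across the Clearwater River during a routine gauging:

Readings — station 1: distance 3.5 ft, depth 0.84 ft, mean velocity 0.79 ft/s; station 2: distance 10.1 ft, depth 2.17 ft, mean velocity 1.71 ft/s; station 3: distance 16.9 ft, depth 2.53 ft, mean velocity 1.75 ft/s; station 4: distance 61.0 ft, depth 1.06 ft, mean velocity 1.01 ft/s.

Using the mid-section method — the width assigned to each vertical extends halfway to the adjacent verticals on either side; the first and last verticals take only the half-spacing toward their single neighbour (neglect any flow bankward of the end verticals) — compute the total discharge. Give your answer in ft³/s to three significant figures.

163 ft³/s

w_1 = (10.1 − 3.5)/2 = 3.3 ft; q_1 = 0.79 × 0.84 × 3.3 = 2.190 ft³/s
w_2 = (16.9 − 3.5)/2 = 6.7 ft; q_2 = 1.71 × 2.17 × 6.7 = 24.86 ft³/s
w_3 = (61.0 − 10.1)/2 = 25.45 ft; q_3 = 1.75 × 2.53 × 25.45 = 112.7 ft³/s
w_4 = (61.0 − 16.9)/2 = 22.05 ft; q_4 = 1.01 × 1.06 × 22.05 = 23.61 ft³/s
Q = Σ qᵢ = 163.3 ft³/s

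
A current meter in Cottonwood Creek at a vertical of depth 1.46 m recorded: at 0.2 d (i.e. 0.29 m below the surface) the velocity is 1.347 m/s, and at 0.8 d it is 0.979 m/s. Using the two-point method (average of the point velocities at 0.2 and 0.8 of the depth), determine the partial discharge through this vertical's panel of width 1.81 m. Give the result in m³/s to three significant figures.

3.07 m³/s

v̄ = (1.347 + 0.979) / 2 = 1.163 m/s
q = v̄ × d × w = 1.163 × 1.46 × 1.81 = 3.073 m³/s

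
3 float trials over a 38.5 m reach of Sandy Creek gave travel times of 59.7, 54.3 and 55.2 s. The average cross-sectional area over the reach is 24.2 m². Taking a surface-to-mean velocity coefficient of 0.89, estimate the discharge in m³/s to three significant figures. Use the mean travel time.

14.7 m³/s

t̄ = (59.7 + 54.3 + 55.2) / 3 = 56.4 s
v_surface = L / t̄ = 38.5 / 56.4 = 0.6826 m/s
v_mean = 0.89 × 0.6826 = 0.6075 m/s
Q = A × v_mean = 24.2 × 0.6075 = 14.70 m³/s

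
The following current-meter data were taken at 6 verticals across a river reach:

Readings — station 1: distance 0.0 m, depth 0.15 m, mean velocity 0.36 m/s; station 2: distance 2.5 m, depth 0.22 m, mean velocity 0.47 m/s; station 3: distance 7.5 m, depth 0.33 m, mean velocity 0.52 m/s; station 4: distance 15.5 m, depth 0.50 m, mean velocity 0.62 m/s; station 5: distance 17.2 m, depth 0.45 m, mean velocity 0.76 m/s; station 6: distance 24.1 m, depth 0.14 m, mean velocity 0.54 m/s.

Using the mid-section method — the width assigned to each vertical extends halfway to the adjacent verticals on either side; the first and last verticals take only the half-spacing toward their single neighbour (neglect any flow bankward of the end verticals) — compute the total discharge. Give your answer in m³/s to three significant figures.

4.81 m³/s

w_1 = (2.5 − 0.0)/2 = 1.25 m; q_1 = 0.36 × 0.15 × 1.25 = 0.06750 m³/s
w_2 = (7.5 − 0.0)/2 = 3.75 m; q_2 = 0.47 × 0.22 × 3.75 = 0.3878 m³/s
w_3 = (15.5 − 2.5)/2 = 6.5 m; q_3 = 0.52 × 0.33 × 6.5 = 1.115 m³/s
w_4 = (17.2 − 7.5)/2 = 4.85 m; q_4 = 0.62 × 0.50 × 4.85 = 1.504 m³/s
w_5 = (24.1 − 15.5)/2 = 4.3 m; q_5 = 0.76 × 0.45 × 4.3 = 1.471 m³/s
w_6 = (24.1 − 17.2)/2 = 3.45 m; q_6 = 0.54 × 0.14 × 3.45 = 0.2608 m³/s
Q = Σ qᵢ = 4.806 m³/s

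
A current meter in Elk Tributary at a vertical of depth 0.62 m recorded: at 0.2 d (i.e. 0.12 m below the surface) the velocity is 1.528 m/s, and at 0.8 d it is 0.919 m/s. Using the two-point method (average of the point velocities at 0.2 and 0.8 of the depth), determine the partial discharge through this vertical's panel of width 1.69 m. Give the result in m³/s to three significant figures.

v̄ = (1.528 + 0.919) / 2 = 1.224 m/s
q = v̄ × d × w = 1.224 × 0.62 × 1.69 = 1.282 m³/s

1.28 m³/s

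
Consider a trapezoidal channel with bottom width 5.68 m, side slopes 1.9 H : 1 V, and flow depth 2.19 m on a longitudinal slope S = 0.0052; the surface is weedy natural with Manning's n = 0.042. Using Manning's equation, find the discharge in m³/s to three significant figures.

A = (b + z·y)·y = (5.68 + 1.9×2.19)×2.19 = 21.55 m²
P = b + 2y√(1+z²) = 5.68 + 2×2.19×√(1+1.9²) = 15.08 m
R = A/P = 21.55/15.08 = 1.429 m
Q = (1/n)·A·R^(2/3)·S^(1/2) = (1/0.042) × 21.55 × 1.429^(2/3) × 0.0052^(1/2) = 46.94 m³/s

46.9 m³/s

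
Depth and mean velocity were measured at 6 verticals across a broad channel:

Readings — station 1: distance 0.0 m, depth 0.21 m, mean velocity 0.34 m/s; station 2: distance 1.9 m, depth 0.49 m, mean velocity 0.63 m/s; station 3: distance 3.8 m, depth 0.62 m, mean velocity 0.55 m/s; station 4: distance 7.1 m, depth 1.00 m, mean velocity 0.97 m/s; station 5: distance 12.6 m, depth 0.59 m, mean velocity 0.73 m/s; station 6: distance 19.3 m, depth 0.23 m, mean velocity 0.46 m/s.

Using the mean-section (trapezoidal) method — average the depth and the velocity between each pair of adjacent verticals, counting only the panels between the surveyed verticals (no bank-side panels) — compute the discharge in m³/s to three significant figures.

8.33 m³/s

Panel 1-2: Δb = 1.9 m, d̄ = (0.21+0.49)/2 = 0.35, v̄ = (0.34+0.63)/2 = 0.485 → q = 1.9×0.35×0.485 = 0.3225 m³/s
Panel 2-3: Δb = 1.9 m, d̄ = (0.49+0.62)/2 = 0.555, v̄ = (0.63+0.55)/2 = 0.59 → q = 1.9×0.555×0.59 = 0.6222 m³/s
Panel 3-4: Δb = 3.3 m, d̄ = (0.62+1.00)/2 = 0.81, v̄ = (0.55+0.97)/2 = 0.76 → q = 3.3×0.81×0.76 = 2.031 m³/s
Panel 4-5: Δb = 5.5 m, d̄ = (1.00+0.59)/2 = 0.795, v̄ = (0.97+0.73)/2 = 0.85 → q = 5.5×0.795×0.85 = 3.717 m³/s
Panel 5-6: Δb = 6.7 m, d̄ = (0.59+0.23)/2 = 0.41, v̄ = (0.73+0.46)/2 = 0.595 → q = 6.7×0.41×0.595 = 1.634 m³/s
Q = Σ q = 8.327 m³/s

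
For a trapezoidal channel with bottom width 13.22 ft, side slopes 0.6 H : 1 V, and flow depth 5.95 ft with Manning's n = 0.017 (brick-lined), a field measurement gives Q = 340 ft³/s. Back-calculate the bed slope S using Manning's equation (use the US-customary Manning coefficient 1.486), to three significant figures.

0.000266

A = (b + z·y)·y = (13.22 + 0.6×5.95)×5.95 = 99.90 ft²
P = b + 2y√(1+z²) = 13.22 + 2×5.95×√(1+0.6²) = 27.10 ft
R = A/P = 99.90/27.10 = 3.687 ft
S = (Q·n / (1.486·A·R^(2/3)))² = (340×0.017 / (1.486×99.90×2.386))² = 0.0002662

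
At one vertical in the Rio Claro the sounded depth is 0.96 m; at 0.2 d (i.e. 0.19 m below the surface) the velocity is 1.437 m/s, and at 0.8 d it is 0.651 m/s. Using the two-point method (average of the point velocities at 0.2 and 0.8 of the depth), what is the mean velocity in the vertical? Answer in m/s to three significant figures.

1.04 m/s

v̄ = (1.437 + 0.651) / 2 = 1.044 m/s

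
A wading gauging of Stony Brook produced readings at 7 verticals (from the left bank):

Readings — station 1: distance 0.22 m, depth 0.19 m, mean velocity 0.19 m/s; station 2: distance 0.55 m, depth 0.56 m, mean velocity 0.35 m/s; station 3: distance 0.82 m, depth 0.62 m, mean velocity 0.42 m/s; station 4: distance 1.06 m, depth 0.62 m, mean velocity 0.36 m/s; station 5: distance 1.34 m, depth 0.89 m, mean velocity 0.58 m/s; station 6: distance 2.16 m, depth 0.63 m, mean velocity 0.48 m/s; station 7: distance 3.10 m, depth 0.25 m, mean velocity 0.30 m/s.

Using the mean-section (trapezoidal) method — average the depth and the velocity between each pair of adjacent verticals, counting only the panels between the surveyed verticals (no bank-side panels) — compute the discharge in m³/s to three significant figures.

Panel 1-2: Δb = 0.33 m, d̄ = (0.19+0.56)/2 = 0.375, v̄ = (0.19+0.35)/2 = 0.27 → q = 0.33×0.375×0.27 = 0.03341 m³/s
Panel 2-3: Δb = 0.27 m, d̄ = (0.56+0.62)/2 = 0.59, v̄ = (0.35+0.42)/2 = 0.385 → q = 0.27×0.59×0.385 = 0.06133 m³/s
Panel 3-4: Δb = 0.24 m, d̄ = (0.62+0.62)/2 = 0.62, v̄ = (0.42+0.36)/2 = 0.39 → q = 0.24×0.62×0.39 = 0.05803 m³/s
Panel 4-5: Δb = 0.28 m, d̄ = (0.62+0.89)/2 = 0.755, v̄ = (0.36+0.58)/2 = 0.47 → q = 0.28×0.755×0.47 = 0.09936 m³/s
Panel 5-6: Δb = 0.82 m, d̄ = (0.89+0.63)/2 = 0.76, v̄ = (0.58+0.48)/2 = 0.53 → q = 0.82×0.76×0.53 = 0.3303 m³/s
Panel 6-7: Δb = 0.94 m, d̄ = (0.63+0.25)/2 = 0.44, v̄ = (0.48+0.30)/2 = 0.39 → q = 0.94×0.44×0.39 = 0.1613 m³/s
Q = Σ q = 0.7437 m³/s

0.744 m³/s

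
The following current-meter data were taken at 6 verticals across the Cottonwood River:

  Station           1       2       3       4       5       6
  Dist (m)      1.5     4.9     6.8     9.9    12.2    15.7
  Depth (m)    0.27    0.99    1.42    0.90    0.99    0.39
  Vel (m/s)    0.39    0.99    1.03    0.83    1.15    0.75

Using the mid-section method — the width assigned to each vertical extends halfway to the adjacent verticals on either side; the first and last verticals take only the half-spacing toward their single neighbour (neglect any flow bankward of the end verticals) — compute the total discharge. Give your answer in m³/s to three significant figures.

12.3 m³/s

w_1 = (4.9 − 1.5)/2 = 1.7 m; q_1 = 0.39 × 0.27 × 1.7 = 0.1790 m³/s
w_2 = (6.8 − 1.5)/2 = 2.65 m; q_2 = 0.99 × 0.99 × 2.65 = 2.597 m³/s
w_3 = (9.9 − 4.9)/2 = 2.5 m; q_3 = 1.03 × 1.42 × 2.5 = 3.657 m³/s
w_4 = (12.2 − 6.8)/2 = 2.7 m; q_4 = 0.83 × 0.90 × 2.7 = 2.017 m³/s
w_5 = (15.7 − 9.9)/2 = 2.9 m; q_5 = 1.15 × 0.99 × 2.9 = 3.302 m³/s
w_6 = (15.7 − 12.2)/2 = 1.75 m; q_6 = 0.75 × 0.39 × 1.75 = 0.5119 m³/s
Q = Σ qᵢ = 12.26 m³/s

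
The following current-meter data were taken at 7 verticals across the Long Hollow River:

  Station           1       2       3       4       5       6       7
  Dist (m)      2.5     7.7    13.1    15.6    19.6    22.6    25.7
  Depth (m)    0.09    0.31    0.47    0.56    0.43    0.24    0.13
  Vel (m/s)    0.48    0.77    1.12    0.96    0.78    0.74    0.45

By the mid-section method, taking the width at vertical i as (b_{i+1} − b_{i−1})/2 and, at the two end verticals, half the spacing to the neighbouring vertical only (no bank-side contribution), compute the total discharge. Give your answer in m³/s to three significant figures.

7.01 m³/s

w_1 = (7.7 − 2.5)/2 = 2.6 m; q_1 = 0.48 × 0.09 × 2.6 = 0.1123 m³/s
w_2 = (13.1 − 2.5)/2 = 5.3 m; q_2 = 0.77 × 0.31 × 5.3 = 1.265 m³/s
w_3 = (15.6 − 7.7)/2 = 3.95 m; q_3 = 1.12 × 0.47 × 3.95 = 2.079 m³/s
w_4 = (19.6 − 13.1)/2 = 3.25 m; q_4 = 0.96 × 0.56 × 3.25 = 1.747 m³/s
w_5 = (22.6 − 15.6)/2 = 3.5 m; q_5 = 0.78 × 0.43 × 3.5 = 1.174 m³/s
w_6 = (25.7 − 19.6)/2 = 3.05 m; q_6 = 0.74 × 0.24 × 3.05 = 0.5417 m³/s
w_7 = (25.7 − 22.6)/2 = 1.55 m; q_7 = 0.45 × 0.13 × 1.55 = 0.09068 m³/s
Q = Σ qᵢ = 7.010 m³/s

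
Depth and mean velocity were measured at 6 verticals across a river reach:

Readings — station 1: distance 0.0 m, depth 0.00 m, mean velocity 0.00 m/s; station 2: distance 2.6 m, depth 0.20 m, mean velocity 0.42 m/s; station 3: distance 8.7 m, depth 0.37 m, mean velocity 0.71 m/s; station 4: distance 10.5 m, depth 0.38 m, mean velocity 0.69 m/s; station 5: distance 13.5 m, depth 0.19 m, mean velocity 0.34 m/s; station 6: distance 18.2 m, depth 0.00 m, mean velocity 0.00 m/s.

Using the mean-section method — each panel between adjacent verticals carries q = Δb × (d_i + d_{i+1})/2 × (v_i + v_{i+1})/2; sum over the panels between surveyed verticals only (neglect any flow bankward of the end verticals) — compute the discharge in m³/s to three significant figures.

2.03 m³/s

Panel 1-2: Δb = 2.6 m, d̄ = (0.00+0.20)/2 = 0.1, v̄ = (0.00+0.42)/2 = 0.21 → q = 2.6×0.1×0.21 = 0.05460 m³/s
Panel 2-3: Δb = 6.1 m, d̄ = (0.20+0.37)/2 = 0.285, v̄ = (0.42+0.71)/2 = 0.565 → q = 6.1×0.285×0.565 = 0.9823 m³/s
Panel 3-4: Δb = 1.8 m, d̄ = (0.37+0.38)/2 = 0.375, v̄ = (0.71+0.69)/2 = 0.7 → q = 1.8×0.375×0.7 = 0.4725 m³/s
Panel 4-5: Δb = 3 m, d̄ = (0.38+0.19)/2 = 0.285, v̄ = (0.69+0.34)/2 = 0.515 → q = 3×0.285×0.515 = 0.4403 m³/s
Panel 5-6: Δb = 4.7 m, d̄ = (0.19+0.00)/2 = 0.095, v̄ = (0.34+0.00)/2 = 0.17 → q = 4.7×0.095×0.17 = 0.07591 m³/s
Q = Σ q = 2.026 m³/s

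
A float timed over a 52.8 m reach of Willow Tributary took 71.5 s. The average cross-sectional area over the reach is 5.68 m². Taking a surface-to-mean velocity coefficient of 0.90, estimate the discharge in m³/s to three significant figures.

3.78 m³/s

v_surface = L / t̄ = 52.8 / 71.5 = 0.7385 m/s
v_mean = 0.90 × 0.7385 = 0.6646 m/s
Q = A × v_mean = 5.68 × 0.6646 = 3.775 m³/s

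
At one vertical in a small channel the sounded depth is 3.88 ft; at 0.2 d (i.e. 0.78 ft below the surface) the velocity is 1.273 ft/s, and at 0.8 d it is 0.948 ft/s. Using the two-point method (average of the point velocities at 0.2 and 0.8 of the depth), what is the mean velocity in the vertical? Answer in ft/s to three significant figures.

1.11 ft/s

v̄ = (1.273 + 0.948) / 2 = 1.111 ft/s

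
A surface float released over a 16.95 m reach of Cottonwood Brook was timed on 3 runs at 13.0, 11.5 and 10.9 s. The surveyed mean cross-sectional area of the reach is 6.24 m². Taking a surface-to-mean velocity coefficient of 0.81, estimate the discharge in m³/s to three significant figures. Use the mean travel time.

t̄ = (13.0 + 11.5 + 10.9) / 3 = 11.8 s
v_surface = L / t̄ = 16.95 / 11.8 = 1.436 m/s
v_mean = 0.81 × 1.436 = 1.164 m/s
Q = A × v_mean = 6.24 × 1.164 = 7.260 m³/s

7.26 m³/s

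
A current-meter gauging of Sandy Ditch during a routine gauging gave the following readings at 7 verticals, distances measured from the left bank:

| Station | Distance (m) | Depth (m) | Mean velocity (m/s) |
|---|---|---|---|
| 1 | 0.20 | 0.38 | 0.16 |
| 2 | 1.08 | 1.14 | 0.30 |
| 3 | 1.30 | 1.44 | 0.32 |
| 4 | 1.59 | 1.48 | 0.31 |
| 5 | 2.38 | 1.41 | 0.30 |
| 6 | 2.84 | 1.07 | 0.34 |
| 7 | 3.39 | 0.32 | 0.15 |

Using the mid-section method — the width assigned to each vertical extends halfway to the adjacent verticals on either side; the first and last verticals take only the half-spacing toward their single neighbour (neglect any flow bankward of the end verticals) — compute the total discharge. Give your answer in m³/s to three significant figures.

1.04 m³/s

w_1 = (1.08 − 0.20)/2 = 0.44 m; q_1 = 0.16 × 0.38 × 0.44 = 0.02675 m³/s
w_2 = (1.30 − 0.20)/2 = 0.55 m; q_2 = 0.30 × 1.14 × 0.55 = 0.1881 m³/s
w_3 = (1.59 − 1.08)/2 = 0.255 m; q_3 = 0.32 × 1.44 × 0.255 = 0.1175 m³/s
w_4 = (2.38 − 1.30)/2 = 0.54 m; q_4 = 0.31 × 1.48 × 0.54 = 0.2478 m³/s
w_5 = (2.84 − 1.59)/2 = 0.625 m; q_5 = 0.30 × 1.41 × 0.625 = 0.2644 m³/s
w_6 = (3.39 − 2.38)/2 = 0.505 m; q_6 = 0.34 × 1.07 × 0.505 = 0.1837 m³/s
w_7 = (3.39 − 2.84)/2 = 0.275 m; q_7 = 0.15 × 0.32 × 0.275 = 0.01320 m³/s
Q = Σ qᵢ = 1.041 m³/s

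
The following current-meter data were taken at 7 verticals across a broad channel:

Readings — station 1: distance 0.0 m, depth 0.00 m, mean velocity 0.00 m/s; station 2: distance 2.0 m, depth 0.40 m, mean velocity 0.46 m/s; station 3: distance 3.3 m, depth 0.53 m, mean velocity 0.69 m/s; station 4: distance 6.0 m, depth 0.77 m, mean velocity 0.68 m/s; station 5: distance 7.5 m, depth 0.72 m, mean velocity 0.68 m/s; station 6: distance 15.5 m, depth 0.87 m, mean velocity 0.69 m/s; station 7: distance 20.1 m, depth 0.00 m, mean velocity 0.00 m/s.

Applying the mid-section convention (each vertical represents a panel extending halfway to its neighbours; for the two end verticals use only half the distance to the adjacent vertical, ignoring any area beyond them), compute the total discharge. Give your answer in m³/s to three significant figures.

w_2 = (3.3 − 0.0)/2 = 1.65 m; q_2 = 0.46 × 0.40 × 1.65 = 0.3036 m³/s
w_3 = (6.0 − 2.0)/2 = 2 m; q_3 = 0.69 × 0.53 × 2 = 0.7314 m³/s
w_4 = (7.5 − 3.3)/2 = 2.1 m; q_4 = 0.68 × 0.77 × 2.1 = 1.100 m³/s
w_5 = (15.5 − 6.0)/2 = 4.75 m; q_5 = 0.68 × 0.72 × 4.75 = 2.326 m³/s
w_6 = (20.1 − 7.5)/2 = 6.3 m; q_6 = 0.69 × 0.87 × 6.3 = 3.782 m³/s
Stations 1, 7 contribute zero (depth or velocity is 0).
Q = Σ qᵢ = 8.242 m³/s

8.24 m³/s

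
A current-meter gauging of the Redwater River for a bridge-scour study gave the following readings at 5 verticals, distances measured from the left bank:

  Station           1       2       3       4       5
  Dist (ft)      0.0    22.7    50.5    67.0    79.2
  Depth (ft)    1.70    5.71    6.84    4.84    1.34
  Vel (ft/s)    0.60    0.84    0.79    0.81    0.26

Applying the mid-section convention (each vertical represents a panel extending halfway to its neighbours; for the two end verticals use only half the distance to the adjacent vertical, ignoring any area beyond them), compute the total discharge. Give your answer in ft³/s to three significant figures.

311 ft³/s

w_1 = (22.7 − 0.0)/2 = 11.35 ft; q_1 = 0.60 × 1.70 × 11.35 = 11.58 ft³/s
w_2 = (50.5 − 0.0)/2 = 25.25 ft; q_2 = 0.84 × 5.71 × 25.25 = 121.1 ft³/s
w_3 = (67.0 − 22.7)/2 = 22.15 ft; q_3 = 0.79 × 6.84 × 22.15 = 119.7 ft³/s
w_4 = (79.2 − 50.5)/2 = 14.35 ft; q_4 = 0.81 × 4.84 × 14.35 = 56.26 ft³/s
w_5 = (79.2 − 67.0)/2 = 6.1 ft; q_5 = 0.26 × 1.34 × 6.1 = 2.125 ft³/s
Q = Σ qᵢ = 310.8 ft³/s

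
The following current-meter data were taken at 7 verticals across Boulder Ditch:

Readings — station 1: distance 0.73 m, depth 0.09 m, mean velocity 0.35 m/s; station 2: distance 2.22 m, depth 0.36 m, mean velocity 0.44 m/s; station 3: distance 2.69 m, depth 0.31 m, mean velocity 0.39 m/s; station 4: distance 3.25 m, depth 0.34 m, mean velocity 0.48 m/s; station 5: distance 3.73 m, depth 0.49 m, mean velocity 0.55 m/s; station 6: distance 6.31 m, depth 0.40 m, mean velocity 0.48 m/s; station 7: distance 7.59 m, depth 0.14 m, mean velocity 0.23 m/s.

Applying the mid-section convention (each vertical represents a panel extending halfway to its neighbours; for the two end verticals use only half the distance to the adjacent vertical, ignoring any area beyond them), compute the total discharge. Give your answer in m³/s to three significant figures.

w_1 = (2.22 − 0.73)/2 = 0.745 m; q_1 = 0.35 × 0.09 × 0.745 = 0.02347 m³/s
w_2 = (2.69 − 0.73)/2 = 0.98 m; q_2 = 0.44 × 0.36 × 0.98 = 0.1552 m³/s
w_3 = (3.25 − 2.22)/2 = 0.515 m; q_3 = 0.39 × 0.31 × 0.515 = 0.06226 m³/s
w_4 = (3.73 − 2.69)/2 = 0.52 m; q_4 = 0.48 × 0.34 × 0.52 = 0.08486 m³/s
w_5 = (6.31 − 3.25)/2 = 1.53 m; q_5 = 0.55 × 0.49 × 1.53 = 0.4123 m³/s
w_6 = (7.59 − 3.73)/2 = 1.93 m; q_6 = 0.48 × 0.40 × 1.93 = 0.3706 m³/s
w_7 = (7.59 − 6.31)/2 = 0.64 m; q_7 = 0.23 × 0.14 × 0.64 = 0.02061 m³/s
Q = Σ qᵢ = 1.129 m³/s

1.13 m³/s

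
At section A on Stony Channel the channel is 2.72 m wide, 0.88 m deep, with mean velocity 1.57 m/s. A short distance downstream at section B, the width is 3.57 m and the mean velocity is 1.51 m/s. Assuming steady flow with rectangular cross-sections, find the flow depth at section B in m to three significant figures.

Q = A₁V₁ = (2.72×0.88) × 1.57 = 3.758 m³/s
d₂ = Q/(b₂ V₂) = 3.758/(3.57×1.51) = 0.6971 m

0.697 m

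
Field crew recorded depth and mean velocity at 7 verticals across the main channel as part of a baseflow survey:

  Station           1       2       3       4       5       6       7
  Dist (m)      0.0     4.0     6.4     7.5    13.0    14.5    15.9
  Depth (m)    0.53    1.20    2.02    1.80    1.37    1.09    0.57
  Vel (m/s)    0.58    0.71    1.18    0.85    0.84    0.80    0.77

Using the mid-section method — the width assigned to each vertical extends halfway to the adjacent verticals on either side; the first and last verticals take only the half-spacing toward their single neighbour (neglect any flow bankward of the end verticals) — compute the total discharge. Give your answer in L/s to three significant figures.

w_1 = (4.0 − 0.0)/2 = 2 m; q_1 = 0.58 × 0.53 × 2 = 0.6148 m³/s
w_2 = (6.4 − 0.0)/2 = 3.2 m; q_2 = 0.71 × 1.20 × 3.2 = 2.726 m³/s
w_3 = (7.5 − 4.0)/2 = 1.75 m; q_3 = 1.18 × 2.02 × 1.75 = 4.171 m³/s
w_4 = (13.0 − 6.4)/2 = 3.3 m; q_4 = 0.85 × 1.80 × 3.3 = 5.049 m³/s
w_5 = (14.5 − 7.5)/2 = 3.5 m; q_5 = 0.84 × 1.37 × 3.5 = 4.028 m³/s
w_6 = (15.9 − 13.0)/2 = 1.45 m; q_6 = 0.80 × 1.09 × 1.45 = 1.264 m³/s
w_7 = (15.9 − 14.5)/2 = 0.7 m; q_7 = 0.77 × 0.57 × 0.7 = 0.3072 m³/s
Q = Σ qᵢ = 18.16 m³/s
= 18.16 × 1000 = 18160 L/s

18200 L/s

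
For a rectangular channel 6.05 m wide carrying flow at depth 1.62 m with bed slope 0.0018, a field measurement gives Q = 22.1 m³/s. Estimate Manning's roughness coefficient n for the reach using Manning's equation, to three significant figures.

0.0195

A = b·y = 6.05 × 1.62 = 9.801 m²
P = b + 2y = 6.05 + 2×1.62 = 9.290 m
R = A/P = 9.801/9.290 = 1.055 m
n = (1/Q)·A·R^(2/3)·S^(1/2) = (1/22.1) × 9.801 × 1.036 × 0.04243 = 0.01950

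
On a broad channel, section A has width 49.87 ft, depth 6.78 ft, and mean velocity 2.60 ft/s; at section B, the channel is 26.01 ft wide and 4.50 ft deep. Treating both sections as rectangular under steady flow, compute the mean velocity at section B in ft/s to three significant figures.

Q = A₁V₁ = (49.87×6.78) × 2.60 = 879.1 ft³/s
A₂ = 26.01 × 4.50 = 117.0 ft²
V₂ = Q/A₂ = 879.1/117.0 = 7.511 ft/s

7.51 ft/s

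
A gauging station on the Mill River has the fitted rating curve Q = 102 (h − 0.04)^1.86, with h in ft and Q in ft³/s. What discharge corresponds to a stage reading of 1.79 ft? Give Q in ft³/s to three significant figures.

289 ft³/s

Q = 102 × (1.79 − 0.04)^1.86 = 102 × 1.75^1.86 = 288.8 ft³/s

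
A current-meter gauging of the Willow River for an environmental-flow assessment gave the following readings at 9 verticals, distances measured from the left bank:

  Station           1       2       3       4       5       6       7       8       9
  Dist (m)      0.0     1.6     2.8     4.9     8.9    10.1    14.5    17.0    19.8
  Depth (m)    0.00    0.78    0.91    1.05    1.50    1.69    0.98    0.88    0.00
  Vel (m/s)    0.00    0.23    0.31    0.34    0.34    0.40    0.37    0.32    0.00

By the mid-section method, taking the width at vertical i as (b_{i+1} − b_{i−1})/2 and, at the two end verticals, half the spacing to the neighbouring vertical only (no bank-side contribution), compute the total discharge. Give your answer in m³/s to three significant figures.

w_2 = (2.8 − 0.0)/2 = 1.4 m; q_2 = 0.23 × 0.78 × 1.4 = 0.2512 m³/s
w_3 = (4.9 − 1.6)/2 = 1.65 m; q_3 = 0.31 × 0.91 × 1.65 = 0.4655 m³/s
w_4 = (8.9 − 2.8)/2 = 3.05 m; q_4 = 0.34 × 1.05 × 3.05 = 1.089 m³/s
w_5 = (10.1 − 4.9)/2 = 2.6 m; q_5 = 0.34 × 1.50 × 2.6 = 1.326 m³/s
w_6 = (14.5 − 8.9)/2 = 2.8 m; q_6 = 0.40 × 1.69 × 2.8 = 1.893 m³/s
w_7 = (17.0 − 10.1)/2 = 3.45 m; q_7 = 0.37 × 0.98 × 3.45 = 1.251 m³/s
w_8 = (19.8 − 14.5)/2 = 2.65 m; q_8 = 0.32 × 0.88 × 2.65 = 0.7462 m³/s
Stations 1, 9 contribute zero (depth or velocity is 0).
Q = Σ qᵢ = 7.021 m³/s

7.02 m³/s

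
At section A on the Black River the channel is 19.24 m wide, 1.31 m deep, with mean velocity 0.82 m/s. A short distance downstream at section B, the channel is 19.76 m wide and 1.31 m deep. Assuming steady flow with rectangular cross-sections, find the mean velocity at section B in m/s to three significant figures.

0.798 m/s

Q = A₁V₁ = (19.24×1.31) × 0.82 = 20.67 m³/s
A₂ = 19.76 × 1.31 = 25.89 m²
V₂ = Q/A₂ = 20.67/25.89 = 0.7984 m/s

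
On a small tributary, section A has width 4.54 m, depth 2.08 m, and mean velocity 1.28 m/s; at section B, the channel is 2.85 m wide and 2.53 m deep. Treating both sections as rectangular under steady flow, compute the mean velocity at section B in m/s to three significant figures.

1.68 m/s

Q = A₁V₁ = (4.54×2.08) × 1.28 = 12.09 m³/s
A₂ = 2.85 × 2.53 = 7.211 m²
V₂ = Q/A₂ = 12.09/7.211 = 1.676 m/s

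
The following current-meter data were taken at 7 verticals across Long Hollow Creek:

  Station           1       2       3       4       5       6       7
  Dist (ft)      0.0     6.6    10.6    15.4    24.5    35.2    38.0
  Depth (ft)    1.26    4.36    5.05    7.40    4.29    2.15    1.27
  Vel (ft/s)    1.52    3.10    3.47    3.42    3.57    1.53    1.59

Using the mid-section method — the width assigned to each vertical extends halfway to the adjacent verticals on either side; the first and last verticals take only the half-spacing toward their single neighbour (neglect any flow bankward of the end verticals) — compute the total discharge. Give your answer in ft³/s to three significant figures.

w_1 = (6.6 − 0.0)/2 = 3.3 ft; q_1 = 1.52 × 1.26 × 3.3 = 6.320 ft³/s
w_2 = (10.6 − 0.0)/2 = 5.3 ft; q_2 = 3.10 × 4.36 × 5.3 = 71.63 ft³/s
w_3 = (15.4 − 6.6)/2 = 4.4 ft; q_3 = 3.47 × 5.05 × 4.4 = 77.10 ft³/s
w_4 = (24.5 − 10.6)/2 = 6.95 ft; q_4 = 3.42 × 7.40 × 6.95 = 175.9 ft³/s
w_5 = (35.2 − 15.4)/2 = 9.9 ft; q_5 = 3.57 × 4.29 × 9.9 = 151.6 ft³/s
w_6 = (38.0 − 24.5)/2 = 6.75 ft; q_6 = 1.53 × 2.15 × 6.75 = 22.20 ft³/s
w_7 = (38.0 − 35.2)/2 = 1.4 ft; q_7 = 1.59 × 1.27 × 1.4 = 2.827 ft³/s
Q = Σ qᵢ = 507.6 ft³/s

508 ft³/s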